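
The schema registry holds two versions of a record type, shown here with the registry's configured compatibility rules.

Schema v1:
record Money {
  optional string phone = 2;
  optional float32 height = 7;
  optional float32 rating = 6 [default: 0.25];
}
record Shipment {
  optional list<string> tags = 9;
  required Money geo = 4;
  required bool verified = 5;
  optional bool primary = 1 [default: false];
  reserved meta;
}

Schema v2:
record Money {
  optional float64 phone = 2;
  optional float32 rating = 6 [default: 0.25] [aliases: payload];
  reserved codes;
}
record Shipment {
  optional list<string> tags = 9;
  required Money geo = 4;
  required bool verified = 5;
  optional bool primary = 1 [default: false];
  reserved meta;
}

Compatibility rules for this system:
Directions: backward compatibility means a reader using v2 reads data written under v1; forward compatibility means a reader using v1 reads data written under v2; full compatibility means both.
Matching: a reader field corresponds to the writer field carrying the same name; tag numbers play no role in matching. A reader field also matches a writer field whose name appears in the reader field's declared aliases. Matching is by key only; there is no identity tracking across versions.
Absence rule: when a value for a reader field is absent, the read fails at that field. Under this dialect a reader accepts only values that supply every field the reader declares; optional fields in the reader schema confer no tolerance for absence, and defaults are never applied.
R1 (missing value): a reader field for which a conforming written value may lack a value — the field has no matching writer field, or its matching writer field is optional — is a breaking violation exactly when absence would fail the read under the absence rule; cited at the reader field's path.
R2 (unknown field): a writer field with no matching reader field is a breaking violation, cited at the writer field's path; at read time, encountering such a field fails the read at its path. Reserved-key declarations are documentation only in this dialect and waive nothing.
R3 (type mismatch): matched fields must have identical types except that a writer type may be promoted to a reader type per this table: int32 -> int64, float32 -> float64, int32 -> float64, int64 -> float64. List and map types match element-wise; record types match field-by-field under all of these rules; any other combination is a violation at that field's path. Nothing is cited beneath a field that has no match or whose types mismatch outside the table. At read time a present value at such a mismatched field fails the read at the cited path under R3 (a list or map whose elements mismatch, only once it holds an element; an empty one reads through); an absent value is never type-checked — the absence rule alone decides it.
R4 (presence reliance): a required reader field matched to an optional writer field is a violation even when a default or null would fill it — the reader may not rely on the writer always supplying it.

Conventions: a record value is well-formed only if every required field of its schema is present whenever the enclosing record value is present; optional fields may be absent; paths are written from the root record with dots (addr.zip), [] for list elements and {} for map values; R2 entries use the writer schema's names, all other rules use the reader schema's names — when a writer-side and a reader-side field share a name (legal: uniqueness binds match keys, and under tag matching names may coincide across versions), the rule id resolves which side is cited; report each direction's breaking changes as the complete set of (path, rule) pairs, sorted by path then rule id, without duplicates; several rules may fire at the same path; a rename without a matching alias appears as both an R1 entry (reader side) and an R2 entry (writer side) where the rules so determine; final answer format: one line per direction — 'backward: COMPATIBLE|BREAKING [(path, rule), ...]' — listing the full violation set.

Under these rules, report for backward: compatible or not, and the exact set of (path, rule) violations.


each type pair in Shipment: writer, then reader
backward pass over Shipment, reader schema v2, writer schema v1:
  writer optional, list<string> -> list<string>: reader tags maps from writer tags
  writer required, Money -> Money: reader geo maps from writer geo
  writer required, bool -> bool: reader verified maps from writer verified
  writer optional, bool -> bool: reader primary maps from writer primary
  writer optional, string -> float64: reader geo.phone maps from writer geo.phone
  writer optional, float32 -> float32: reader geo.rating maps from writer geo.rating
  writer field geo.height has no reader counterpart
  rule R2 violated at geo.height
  rule R1 violated at geo.phone
  rule R3 violated at geo.phone
  rule R1 violated at geo.rating
  rule R1 violated at primary
  rule R1 violated at tags
  => 6 violation(s): backward is BREAKING for Shipment

backward: BREAKING [(geo.height, R2), (geo.phone, R1), (geo.phone, R3), (geo.rating, R1), (primary, R1), (tags, R1)]


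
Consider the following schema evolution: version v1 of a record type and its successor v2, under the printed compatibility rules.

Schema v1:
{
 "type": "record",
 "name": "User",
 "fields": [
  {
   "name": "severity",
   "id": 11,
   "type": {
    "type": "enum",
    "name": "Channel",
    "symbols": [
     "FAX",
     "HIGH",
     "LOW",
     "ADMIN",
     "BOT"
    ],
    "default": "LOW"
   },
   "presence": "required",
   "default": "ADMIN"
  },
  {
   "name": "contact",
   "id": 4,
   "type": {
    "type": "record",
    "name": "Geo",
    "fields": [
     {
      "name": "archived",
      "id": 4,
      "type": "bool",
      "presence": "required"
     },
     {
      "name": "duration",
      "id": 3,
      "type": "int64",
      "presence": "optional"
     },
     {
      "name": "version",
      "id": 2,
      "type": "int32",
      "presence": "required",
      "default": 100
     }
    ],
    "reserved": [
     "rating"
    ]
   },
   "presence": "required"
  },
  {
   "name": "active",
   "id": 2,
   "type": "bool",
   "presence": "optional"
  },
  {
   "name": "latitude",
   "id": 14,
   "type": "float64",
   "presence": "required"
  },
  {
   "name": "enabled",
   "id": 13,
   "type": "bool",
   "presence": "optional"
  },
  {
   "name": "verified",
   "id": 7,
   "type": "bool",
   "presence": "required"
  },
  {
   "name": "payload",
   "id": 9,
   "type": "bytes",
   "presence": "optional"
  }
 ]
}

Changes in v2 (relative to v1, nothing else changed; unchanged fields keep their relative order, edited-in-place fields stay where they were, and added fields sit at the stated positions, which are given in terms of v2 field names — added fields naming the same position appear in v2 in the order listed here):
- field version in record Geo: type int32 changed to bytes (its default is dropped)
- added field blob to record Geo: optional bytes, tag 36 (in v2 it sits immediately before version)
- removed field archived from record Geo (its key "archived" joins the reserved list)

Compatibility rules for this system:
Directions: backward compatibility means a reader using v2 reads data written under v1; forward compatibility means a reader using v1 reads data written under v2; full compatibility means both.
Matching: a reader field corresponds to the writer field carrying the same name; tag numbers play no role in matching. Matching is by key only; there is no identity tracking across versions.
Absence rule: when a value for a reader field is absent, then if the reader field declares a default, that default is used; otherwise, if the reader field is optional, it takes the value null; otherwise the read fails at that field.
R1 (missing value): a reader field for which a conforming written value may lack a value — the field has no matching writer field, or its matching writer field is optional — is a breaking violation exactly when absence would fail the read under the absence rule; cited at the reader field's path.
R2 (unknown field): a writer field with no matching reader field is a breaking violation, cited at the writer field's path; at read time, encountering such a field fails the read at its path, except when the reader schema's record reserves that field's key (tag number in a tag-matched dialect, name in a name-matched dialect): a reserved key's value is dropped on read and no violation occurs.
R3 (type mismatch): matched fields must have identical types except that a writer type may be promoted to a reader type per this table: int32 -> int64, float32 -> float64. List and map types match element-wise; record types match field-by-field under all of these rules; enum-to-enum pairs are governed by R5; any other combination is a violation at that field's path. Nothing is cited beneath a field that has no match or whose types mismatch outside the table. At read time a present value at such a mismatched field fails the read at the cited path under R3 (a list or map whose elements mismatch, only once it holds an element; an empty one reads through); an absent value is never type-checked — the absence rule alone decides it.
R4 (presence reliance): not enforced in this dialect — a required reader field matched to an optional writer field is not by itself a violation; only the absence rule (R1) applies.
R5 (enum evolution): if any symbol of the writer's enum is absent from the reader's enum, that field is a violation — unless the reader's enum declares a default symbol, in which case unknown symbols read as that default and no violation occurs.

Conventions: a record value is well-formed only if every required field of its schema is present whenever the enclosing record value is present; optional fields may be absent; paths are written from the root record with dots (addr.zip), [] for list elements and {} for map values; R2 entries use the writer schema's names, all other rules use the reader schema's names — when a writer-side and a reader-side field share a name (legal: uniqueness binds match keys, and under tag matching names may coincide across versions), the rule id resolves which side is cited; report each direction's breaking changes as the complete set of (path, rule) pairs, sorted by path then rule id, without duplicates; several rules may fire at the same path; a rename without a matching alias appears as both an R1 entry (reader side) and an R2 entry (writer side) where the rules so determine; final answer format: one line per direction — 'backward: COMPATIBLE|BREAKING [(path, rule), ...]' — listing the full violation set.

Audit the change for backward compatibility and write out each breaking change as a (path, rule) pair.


each type pair in User: writer, then reader
backward on User — v2 reading data written by v1:
  severity: Channel -> Channel, writer required; from severity
  contact: Geo -> Geo, writer required; from contact
  active: bool -> bool, writer optional; from active
  latitude: float64 -> float64, writer required; from latitude
  enabled: bool -> bool, writer optional; from enabled
  verified: bool -> bool, writer required; from verified
  payload: bytes -> bytes, writer optional; from payload
  contact.duration: int64 -> int64, writer optional; from contact.duration
  contact.blob has no writer counterpart
  contact.version: int32 -> bytes, writer required; from contact.version
  writer contact.archived: unknown to reader
  violation R3 at contact.version
  => backward verdict for User: BREAKING, 1 violation(s)
the rest of the User diff is inert for this question:
  added field blob to record Geo: optional bytes, tag 36 (in v2 it sits immediately before version) -> affects forward compatibility only, which is not asked
  removed field archived from record Geo (its key "archived" joins the reserved list) -> affects forward compatibility only, which is not asked

backward: BREAKING [(contact.version, R3)]


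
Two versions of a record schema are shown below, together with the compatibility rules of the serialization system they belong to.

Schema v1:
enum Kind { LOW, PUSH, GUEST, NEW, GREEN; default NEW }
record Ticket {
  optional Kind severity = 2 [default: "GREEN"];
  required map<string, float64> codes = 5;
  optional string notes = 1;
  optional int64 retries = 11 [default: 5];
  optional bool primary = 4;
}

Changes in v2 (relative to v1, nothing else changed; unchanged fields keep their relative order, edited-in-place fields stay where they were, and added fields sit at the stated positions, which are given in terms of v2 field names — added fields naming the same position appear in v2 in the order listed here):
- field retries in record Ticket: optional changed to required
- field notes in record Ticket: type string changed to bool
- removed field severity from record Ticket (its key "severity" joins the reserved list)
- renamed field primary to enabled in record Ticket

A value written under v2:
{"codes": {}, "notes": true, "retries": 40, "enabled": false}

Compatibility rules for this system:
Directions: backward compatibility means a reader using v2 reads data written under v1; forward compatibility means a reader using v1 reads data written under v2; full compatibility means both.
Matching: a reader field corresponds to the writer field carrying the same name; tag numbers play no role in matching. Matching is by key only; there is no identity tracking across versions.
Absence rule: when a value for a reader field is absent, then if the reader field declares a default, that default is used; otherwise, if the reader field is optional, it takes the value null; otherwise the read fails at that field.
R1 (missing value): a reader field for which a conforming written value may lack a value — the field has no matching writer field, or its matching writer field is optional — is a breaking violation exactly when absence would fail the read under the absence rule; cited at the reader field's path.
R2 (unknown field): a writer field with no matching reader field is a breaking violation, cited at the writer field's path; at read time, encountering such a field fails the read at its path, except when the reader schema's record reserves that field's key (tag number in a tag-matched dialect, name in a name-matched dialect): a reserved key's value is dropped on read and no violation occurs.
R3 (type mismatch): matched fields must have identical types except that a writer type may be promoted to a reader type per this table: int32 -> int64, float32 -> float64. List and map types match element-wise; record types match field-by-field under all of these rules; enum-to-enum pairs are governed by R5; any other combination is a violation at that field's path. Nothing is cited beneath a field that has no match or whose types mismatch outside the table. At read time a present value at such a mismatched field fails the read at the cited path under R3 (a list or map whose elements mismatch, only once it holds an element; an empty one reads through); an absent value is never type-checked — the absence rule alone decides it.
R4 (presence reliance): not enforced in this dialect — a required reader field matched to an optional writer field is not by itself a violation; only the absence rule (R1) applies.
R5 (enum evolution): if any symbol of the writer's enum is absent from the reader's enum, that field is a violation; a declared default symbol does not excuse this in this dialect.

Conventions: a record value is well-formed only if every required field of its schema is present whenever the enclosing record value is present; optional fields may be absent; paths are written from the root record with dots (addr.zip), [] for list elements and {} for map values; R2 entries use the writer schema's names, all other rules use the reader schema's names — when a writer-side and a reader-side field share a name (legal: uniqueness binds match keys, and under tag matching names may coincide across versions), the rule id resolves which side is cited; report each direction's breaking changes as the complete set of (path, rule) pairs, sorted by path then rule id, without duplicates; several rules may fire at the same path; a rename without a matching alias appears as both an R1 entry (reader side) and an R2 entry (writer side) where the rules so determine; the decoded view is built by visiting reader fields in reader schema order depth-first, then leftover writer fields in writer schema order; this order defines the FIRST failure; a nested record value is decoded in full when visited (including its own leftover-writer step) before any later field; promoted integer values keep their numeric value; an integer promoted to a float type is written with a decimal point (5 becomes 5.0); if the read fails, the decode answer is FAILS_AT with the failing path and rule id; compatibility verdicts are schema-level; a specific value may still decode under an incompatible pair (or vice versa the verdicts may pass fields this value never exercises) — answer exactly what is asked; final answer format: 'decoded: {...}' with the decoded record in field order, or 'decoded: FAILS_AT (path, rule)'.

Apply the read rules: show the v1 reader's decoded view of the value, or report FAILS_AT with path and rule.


decoded: FAILS_AT (notes, R3)

in Ticket below, arrows point writer -> reader
decoding the Ticket value with the v1 reader:
  severity := "GREEN" (no value, default fills)
  codes := {}
  read fails at notes under R3
  => FAILS_AT (notes, R3)
checking off the Ticket differences that do not matter here:
  field retries in record Ticket: optional changed to required -> inert under this dialect — no rule fires on Ticket and the result does not move
  removed field severity from record Ticket (its key "severity" joins the reserved list) -> inert under this dialect — no rule fires on Ticket and the result does not move
  renamed field primary to enabled in record Ticket -> matters for Ticket compatibility verdicts, not for this value's decode


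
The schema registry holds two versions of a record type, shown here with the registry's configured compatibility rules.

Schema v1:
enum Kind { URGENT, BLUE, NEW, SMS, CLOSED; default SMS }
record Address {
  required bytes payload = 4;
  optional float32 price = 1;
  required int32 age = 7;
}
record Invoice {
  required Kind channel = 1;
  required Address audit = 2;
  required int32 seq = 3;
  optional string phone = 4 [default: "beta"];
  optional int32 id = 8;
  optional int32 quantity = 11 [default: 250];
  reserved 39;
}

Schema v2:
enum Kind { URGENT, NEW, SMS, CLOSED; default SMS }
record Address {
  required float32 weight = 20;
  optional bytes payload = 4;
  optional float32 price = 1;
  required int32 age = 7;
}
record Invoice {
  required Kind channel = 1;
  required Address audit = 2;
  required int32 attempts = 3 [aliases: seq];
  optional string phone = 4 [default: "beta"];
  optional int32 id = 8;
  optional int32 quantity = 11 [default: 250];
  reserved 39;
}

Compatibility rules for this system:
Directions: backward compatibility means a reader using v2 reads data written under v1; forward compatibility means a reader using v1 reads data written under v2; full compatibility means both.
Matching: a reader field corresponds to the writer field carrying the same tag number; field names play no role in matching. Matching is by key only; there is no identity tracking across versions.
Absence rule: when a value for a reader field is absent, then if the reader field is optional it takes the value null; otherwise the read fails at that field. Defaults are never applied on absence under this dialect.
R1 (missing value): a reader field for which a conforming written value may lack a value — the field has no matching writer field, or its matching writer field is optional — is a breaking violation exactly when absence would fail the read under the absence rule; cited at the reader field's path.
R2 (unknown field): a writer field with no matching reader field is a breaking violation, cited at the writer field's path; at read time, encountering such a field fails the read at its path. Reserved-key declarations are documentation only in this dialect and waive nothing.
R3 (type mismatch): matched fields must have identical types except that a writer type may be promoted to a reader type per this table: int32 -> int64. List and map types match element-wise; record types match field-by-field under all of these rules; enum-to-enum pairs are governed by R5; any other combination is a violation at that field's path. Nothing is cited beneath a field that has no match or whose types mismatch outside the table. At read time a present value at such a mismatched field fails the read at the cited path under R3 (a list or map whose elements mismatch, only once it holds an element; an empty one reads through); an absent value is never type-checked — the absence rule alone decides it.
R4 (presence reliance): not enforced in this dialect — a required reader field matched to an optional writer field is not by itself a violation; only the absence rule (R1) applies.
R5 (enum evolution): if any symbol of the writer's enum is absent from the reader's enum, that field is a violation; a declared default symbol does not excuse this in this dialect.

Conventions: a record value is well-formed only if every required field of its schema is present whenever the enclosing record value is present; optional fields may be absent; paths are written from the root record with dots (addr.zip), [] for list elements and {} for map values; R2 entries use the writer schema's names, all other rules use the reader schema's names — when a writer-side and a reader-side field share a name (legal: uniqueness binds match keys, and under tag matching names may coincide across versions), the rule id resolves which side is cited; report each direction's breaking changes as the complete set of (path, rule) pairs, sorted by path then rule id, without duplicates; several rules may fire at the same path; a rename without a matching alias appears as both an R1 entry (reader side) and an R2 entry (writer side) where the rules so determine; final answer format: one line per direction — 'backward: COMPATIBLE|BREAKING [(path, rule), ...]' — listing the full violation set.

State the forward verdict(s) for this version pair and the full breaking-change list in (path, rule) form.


forward: BREAKING [(audit.payload, R1), (audit.weight, R2)]

the writer's type comes first in each Invoice pair
forward pass over Invoice, reader schema v1, writer schema v2:
  channel: paired with writer channel (Kind -> Kind; writer required)
  audit: paired with writer audit (Address -> Address; writer required)
  seq: paired with writer attempts (int32 -> int32; writer required)
  phone: paired with writer phone (string -> string; writer optional)
  id: paired with writer id (int32 -> int32; writer optional)
  quantity: paired with writer quantity (int32 -> int32; writer optional)
  audit.payload: paired with writer audit.payload (bytes -> bytes; writer optional)
  audit.price: paired with writer audit.price (float32 -> float32; writer optional)
  audit.age: paired with writer audit.age (int32 -> int32; writer required)
  audit.weight (writer side), unknown to reader
  violation R1 at audit.payload
  violation R2 at audit.weight
  => 2 violation(s): forward is BREAKING for Invoice
the other Invoice changes do not affect what is asked:
  enum Kind (field channel in record Invoice): symbol BLUE removed -> matters only for Invoice's backward compatibility — outside the asked direction
  renamed field seq to attempts in record Invoice (alias seq declared on the renamed field) -> triggers nothing under Invoice's printed rules — same verdict


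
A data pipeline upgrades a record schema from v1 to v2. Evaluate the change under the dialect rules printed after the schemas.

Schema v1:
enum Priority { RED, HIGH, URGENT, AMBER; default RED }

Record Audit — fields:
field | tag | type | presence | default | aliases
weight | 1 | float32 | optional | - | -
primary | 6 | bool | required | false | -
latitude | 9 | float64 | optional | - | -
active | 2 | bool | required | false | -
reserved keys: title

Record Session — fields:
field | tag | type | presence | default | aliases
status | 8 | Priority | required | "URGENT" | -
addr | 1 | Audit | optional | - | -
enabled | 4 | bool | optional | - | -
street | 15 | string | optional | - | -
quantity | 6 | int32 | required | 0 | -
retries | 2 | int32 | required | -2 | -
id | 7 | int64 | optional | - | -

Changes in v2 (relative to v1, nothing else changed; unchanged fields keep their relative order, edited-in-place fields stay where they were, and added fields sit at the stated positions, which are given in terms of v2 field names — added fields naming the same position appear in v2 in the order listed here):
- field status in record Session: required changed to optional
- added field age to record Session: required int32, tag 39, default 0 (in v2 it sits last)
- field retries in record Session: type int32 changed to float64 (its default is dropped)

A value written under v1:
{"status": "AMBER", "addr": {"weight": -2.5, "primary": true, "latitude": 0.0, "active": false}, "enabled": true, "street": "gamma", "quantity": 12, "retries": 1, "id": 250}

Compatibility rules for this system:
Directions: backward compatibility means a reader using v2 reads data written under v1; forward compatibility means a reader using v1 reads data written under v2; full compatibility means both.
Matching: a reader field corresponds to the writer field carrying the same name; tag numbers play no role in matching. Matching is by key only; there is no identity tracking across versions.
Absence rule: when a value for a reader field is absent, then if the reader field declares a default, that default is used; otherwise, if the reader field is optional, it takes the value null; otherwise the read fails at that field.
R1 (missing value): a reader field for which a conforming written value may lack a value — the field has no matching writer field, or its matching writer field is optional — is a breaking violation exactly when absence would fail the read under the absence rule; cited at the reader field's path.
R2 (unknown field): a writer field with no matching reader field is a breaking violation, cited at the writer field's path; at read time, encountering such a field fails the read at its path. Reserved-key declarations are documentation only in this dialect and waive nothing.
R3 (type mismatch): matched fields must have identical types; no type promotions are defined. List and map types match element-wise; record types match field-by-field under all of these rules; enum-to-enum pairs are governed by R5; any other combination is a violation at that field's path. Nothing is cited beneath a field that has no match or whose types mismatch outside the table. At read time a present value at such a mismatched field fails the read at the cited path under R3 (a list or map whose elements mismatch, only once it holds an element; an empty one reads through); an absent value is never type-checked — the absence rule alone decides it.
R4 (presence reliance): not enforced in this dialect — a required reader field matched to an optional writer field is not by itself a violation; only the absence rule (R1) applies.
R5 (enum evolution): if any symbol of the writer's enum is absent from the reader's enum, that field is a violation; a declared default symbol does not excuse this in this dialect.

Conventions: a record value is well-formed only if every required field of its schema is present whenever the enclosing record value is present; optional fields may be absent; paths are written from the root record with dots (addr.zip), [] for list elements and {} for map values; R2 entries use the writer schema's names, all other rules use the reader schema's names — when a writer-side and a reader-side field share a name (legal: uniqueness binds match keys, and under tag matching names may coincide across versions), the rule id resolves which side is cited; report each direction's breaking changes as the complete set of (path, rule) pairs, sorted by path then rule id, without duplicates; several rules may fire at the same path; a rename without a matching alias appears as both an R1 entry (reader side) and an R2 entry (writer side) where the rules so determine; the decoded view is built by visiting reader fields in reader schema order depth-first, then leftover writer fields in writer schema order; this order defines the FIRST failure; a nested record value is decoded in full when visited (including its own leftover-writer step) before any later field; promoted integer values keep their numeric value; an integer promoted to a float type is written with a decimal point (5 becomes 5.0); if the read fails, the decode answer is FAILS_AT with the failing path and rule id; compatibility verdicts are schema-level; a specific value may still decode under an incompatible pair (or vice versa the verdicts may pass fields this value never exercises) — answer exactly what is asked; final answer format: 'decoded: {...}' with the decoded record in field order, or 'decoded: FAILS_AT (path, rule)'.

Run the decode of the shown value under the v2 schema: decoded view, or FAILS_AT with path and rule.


arrows below run writer -> reader for Session
decode walk for Session under reader schema v2:
  status := "AMBER"
  addr.weight := -2.5
  addr.primary := true
  addr.latitude := 0.0
  addr.active := false
  enabled := true
  street := "gamma"
  quantity := 12
  read fails at retries under R3
  => FAILS_AT (retries, R3)
ruling out the remaining Session differences:
  field status in record Session: required changed to optional -> fires no rule on Session under this dialect and leaves the result unchanged
  added field age to record Session: required int32, tag 39, default 0 (in v2 it sits last) -> matters for Session compatibility verdicts, not for this value's decode

decoded: FAILS_AT (retries, R3)


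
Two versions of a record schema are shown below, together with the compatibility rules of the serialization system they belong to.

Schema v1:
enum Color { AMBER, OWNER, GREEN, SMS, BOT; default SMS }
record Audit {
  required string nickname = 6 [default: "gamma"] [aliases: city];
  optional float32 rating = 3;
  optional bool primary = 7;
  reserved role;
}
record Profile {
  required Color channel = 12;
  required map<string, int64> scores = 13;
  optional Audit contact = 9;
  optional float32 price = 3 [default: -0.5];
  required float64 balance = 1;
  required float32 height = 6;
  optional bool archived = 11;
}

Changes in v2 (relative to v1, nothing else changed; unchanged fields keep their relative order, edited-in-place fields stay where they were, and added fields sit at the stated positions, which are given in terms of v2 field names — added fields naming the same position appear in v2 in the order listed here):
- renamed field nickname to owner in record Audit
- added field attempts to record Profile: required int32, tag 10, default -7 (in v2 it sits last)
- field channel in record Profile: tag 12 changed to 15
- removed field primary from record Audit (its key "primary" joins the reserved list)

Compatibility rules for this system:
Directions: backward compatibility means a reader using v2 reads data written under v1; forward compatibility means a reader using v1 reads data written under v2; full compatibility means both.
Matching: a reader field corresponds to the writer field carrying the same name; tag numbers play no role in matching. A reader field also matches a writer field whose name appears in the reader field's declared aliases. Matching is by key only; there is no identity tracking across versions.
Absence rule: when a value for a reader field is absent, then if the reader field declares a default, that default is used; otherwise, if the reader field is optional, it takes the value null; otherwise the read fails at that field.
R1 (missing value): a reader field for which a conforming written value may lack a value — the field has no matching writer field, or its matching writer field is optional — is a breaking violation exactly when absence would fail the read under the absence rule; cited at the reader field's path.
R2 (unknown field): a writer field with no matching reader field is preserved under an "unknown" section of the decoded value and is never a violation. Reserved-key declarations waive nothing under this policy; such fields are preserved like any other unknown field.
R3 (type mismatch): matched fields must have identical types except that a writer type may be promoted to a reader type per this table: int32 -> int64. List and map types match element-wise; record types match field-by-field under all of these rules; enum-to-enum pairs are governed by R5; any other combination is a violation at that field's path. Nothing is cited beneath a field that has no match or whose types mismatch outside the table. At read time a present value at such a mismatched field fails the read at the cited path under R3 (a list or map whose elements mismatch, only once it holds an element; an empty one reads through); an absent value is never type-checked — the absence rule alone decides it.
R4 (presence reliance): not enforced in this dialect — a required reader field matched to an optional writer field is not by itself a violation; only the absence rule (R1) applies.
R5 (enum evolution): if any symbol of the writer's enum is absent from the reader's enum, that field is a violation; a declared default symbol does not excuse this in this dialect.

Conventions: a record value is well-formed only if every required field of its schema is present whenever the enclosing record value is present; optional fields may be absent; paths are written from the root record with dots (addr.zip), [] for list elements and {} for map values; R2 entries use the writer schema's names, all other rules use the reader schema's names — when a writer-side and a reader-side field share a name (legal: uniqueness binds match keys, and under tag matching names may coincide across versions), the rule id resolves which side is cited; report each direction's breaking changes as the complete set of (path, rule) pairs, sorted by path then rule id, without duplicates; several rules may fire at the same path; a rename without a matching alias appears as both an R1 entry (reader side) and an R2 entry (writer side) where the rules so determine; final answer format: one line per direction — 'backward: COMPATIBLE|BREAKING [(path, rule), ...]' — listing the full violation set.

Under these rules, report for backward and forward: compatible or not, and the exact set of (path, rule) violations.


backward: COMPATIBLE []; forward: COMPATIBLE []

the writer's type comes first in each Profile pair
backward on Profile — v2 reading data written by v1:
  channel <- channel (Color -> Color, writer required)
  scores <- scores (map<string, int64> -> map<string, int64>, writer required)
  contact <- contact (Audit -> Audit, writer optional)
  price <- price (float32 -> float32, writer optional)
  balance <- balance (float64 -> float64, writer required)
  height <- height (float32 -> float32, writer required)
  archived <- archived (bool -> bool, writer optional)
  attempts: no writer match
  contact.owner: no writer match
  contact.rating <- contact.rating (float32 -> float32, writer optional)
  leftover writer field: contact.nickname
  leftover writer field: contact.primary
  => no violations; backward on Profile: COMPATIBLE
forward on Profile — v1 reading data written by v2:
  channel <- channel (Color -> Color, writer required)
  scores <- scores (map<string, int64> -> map<string, int64>, writer required)
  contact <- contact (Audit -> Audit, writer optional)
  price <- price (float32 -> float32, writer optional)
  balance <- balance (float64 -> float64, writer required)
  height <- height (float32 -> float32, writer required)
  archived <- archived (bool -> bool, writer optional)
  leftover writer field: attempts
  contact.nickname: no writer match
  contact.rating <- contact.rating (float32 -> float32, writer optional)
  contact.primary: no writer match
  leftover writer field: contact.owner
  => no violations; forward on Profile: COMPATIBLE


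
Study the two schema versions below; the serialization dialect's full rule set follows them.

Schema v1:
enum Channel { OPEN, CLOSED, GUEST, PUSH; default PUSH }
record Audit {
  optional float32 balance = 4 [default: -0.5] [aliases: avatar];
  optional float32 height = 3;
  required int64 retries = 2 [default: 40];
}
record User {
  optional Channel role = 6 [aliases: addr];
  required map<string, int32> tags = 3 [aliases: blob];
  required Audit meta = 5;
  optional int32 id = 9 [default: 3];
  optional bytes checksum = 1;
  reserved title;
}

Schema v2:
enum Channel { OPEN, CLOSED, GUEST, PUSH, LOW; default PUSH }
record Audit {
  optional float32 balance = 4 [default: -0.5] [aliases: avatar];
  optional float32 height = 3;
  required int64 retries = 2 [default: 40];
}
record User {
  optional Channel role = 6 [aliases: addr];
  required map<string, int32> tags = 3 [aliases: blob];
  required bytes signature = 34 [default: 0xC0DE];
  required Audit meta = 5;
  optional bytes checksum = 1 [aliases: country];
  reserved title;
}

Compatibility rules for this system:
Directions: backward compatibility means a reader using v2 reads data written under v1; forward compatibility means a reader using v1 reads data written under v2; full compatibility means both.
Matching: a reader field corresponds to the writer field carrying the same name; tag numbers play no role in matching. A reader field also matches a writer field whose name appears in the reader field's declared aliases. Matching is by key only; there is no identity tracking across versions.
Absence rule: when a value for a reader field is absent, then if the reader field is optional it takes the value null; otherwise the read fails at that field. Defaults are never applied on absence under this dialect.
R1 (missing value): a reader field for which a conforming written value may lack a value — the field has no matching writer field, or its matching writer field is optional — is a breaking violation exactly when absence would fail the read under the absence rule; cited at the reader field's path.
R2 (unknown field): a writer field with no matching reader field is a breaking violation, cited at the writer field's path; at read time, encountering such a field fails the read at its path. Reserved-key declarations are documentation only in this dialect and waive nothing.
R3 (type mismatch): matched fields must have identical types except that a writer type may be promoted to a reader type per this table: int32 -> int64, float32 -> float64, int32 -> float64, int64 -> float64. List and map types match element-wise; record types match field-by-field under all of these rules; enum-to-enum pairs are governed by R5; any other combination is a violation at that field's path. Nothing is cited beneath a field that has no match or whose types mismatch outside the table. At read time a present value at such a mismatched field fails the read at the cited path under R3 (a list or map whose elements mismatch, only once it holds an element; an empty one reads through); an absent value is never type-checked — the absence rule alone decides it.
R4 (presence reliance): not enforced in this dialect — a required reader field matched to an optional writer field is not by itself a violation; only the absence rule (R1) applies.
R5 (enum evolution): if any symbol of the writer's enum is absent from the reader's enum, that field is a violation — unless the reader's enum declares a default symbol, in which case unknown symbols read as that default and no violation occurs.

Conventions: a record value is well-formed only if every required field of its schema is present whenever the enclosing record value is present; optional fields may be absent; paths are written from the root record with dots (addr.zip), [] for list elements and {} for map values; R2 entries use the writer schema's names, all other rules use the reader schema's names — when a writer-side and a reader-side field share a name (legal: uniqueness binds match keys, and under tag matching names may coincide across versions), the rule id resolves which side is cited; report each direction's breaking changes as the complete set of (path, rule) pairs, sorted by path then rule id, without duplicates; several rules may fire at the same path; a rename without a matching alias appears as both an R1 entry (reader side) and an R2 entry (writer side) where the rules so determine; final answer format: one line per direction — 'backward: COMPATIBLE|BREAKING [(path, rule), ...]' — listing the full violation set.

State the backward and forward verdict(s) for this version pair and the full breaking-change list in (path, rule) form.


backward: BREAKING [(id, R2), (signature, R1)]; forward: BREAKING [(signature, R2)]

the writer's type comes first in each User pair
checking backward for User: reader v2 against writer v1:
  writer optional, Channel -> Channel: reader role maps from writer role
  writer required, map<string, int32> -> map<string, int32>: reader tags maps from writer tags
  signature: no writer-side match
  writer required, Audit -> Audit: reader meta maps from writer meta
  writer optional, bytes -> bytes: reader checksum maps from writer checksum
  writer id: unknown to reader
  writer optional, float32 -> float32: reader meta.balance maps from writer meta.balance
  writer optional, float32 -> float32: reader meta.height maps from writer meta.height
  writer required, int64 -> int64: reader meta.retries maps from writer meta.retries
  R2 fires at id
  R1 fires at signature
  => backward verdict for User: BREAKING, 2 violation(s)
checking forward for User: reader v1 against writer v2:
  writer optional, Channel -> Channel: reader role maps from writer role
  writer required, map<string, int32> -> map<string, int32>: reader tags maps from writer tags
  writer required, Audit -> Audit: reader meta maps from writer meta
  id: no writer-side match
  writer optional, bytes -> bytes: reader checksum maps from writer checksum
  writer signature: unknown to reader
  writer optional, float32 -> float32: reader meta.balance maps from writer meta.balance
  writer optional, float32 -> float32: reader meta.height maps from writer meta.height
  writer required, int64 -> int64: reader meta.retries maps from writer meta.retries
  R2 fires at signature
  => forward verdict for User: BREAKING, 1 violation(s)
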